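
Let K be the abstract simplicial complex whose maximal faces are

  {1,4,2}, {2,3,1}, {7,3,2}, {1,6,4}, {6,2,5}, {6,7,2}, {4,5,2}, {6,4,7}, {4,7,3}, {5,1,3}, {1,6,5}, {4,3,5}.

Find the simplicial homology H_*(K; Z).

H_0 ≅ Z,  H_1 ≅ Z/2,  H_2 = 0.

K has 7 vertices, 18 edges, 12 triangles.
rank ∂_0 = 0, rank ∂_1 = 6 ⇒ b_0 = 7 − 0 − 6 = 1; all invariant factors of ∂_1 are 1 so no torsion. So H_0 = Z.
rank ∂_1 = 6, rank ∂_2 = 12 ⇒ b_1 = 18 − 6 − 12 = 0; ∂_2 has invariant factor(s) [2] giving torsion. So H_1 = Z/2.
rank ∂_2 = 12, rank ∂_3 = 0 ⇒ b_2 = 12 − 12 − 0 = 0. So H_2 = 0.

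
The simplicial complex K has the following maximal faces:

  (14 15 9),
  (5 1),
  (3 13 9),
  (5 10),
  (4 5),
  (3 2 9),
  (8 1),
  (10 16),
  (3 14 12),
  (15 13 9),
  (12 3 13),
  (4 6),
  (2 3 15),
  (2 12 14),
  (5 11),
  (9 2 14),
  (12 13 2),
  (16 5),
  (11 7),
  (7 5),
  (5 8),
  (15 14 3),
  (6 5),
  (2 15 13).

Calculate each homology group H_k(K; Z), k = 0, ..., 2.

H_0 ≅ Z^2,  H_1 ≅ Z^4 ⊕ Z_2,  H_2 = 0.

K has 16 vertices, 30 edges, 12 triangles.
rank ∂_0 = 0, rank ∂_1 = 14 ⇒ b_0 = 16 − 0 − 14 = 2; all invariant factors of ∂_1 are 1 so no torsion. So H_0 ≅ Z^2.
rank ∂_1 = 14, rank ∂_2 = 12 ⇒ b_1 = 30 − 14 − 12 = 4; ∂_2 has invariant factor(s) [2] giving torsion. So H_1 ≅ Z^4 ⊕ Z_2.
rank ∂_2 = 12, rank ∂_3 = 0 ⇒ b_2 = 12 − 12 − 0 = 0. So H_2 ≅ 0.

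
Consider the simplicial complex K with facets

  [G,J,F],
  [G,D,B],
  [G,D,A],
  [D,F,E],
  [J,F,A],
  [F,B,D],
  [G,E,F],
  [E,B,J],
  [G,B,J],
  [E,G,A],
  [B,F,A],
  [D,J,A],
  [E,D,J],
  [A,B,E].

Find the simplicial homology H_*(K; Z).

H_0 ≅ Z,  H_1 ≅ Z^2,  H_2 ≅ Z.

Order the vertices as A < B < D < E < F < G < J. Listing each simplex with vertices in this order, K has dimension 2 with simplices:

  0-simplices (7): A, B, D, E, F, G, J
  1-simplices (21): AB, AD, AE, AF, AG, AJ, BD, BE, BF, BG, BJ, DE, DF, DG, DJ, EF, EG, EJ, FG, FJ, GJ
  2-simplices (14): ABE, ABF, ADG, ADJ, AEG, AFJ, BDF, BDG, BEJ, BGJ, DEF, DEJ, EFG, FGJ

Hence C_0 ≅ Z^7, C_1 ≅ Z^21, C_2 ≅ Z^14.

∂_1: C_1 → C_0 sends each edge [p,q] (with p < q) to q − p. For instance
  ∂AE = E − A.
As a 7×21 matrix over Z this has rank 6, with invariant factors (1,1,1,1,1,1).

∂_2: C_2 → C_1 maps a triangle to the signed sum of its edges. For instance
  ∂BDF = DF − BF + BD,
  ∂ABF = BF − AF + AB.
The resulting 21×14 matrix has rank 13, and its Smith normal form has invariant factors (1,1,1,1,1,1,1,1,1,1,1,1,1).

Reading off H_k = ker ∂_k / im ∂_{k+1}:

  H_0: rank C_0 − rank ∂_1 = 7 − 6 = 1, and the invariant factors of ∂_1 are all 1, so H_0 = Z.
  H_1: rank ker ∂_1 − rank ∂_2 = (21 − 6) − 13 = 2, and the invariant factors of ∂_2 are all 1, so H_1 = Z^2.
  H_2: rank ker ∂_2 − rank ∂_3 = (14 − 13) − 0 = 1, and there is no ∂_3, so H_2 = Z.

(K is a triangulation of the torus T^2.)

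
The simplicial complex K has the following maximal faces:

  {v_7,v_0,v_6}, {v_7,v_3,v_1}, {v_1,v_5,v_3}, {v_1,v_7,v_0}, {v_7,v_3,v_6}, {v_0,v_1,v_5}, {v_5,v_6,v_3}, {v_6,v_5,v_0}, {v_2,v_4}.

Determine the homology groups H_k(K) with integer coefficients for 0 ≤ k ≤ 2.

Order the vertices as v_0 < v_1 < v_2 < v_3 < v_4 < v_5 < v_6 < v_7. Listing each simplex with vertices in this order, K has dimension 2 with simplices:

  0-simplices (8): [v_0], [v_1], [v_2], [v_3], [v_4], [v_5], [v_6], [v_7]
  1-simplices (13): [v_0,v_1], [v_0,v_5], [v_0,v_6], [v_0,v_7], [v_1,v_3], [v_1,v_5], [v_1,v_7], [v_2,v_4], [v_3,v_5], [v_3,v_6], [v_3,v_7], [v_5,v_6], [v_6,v_7]
  2-simplices (8): [v_0,v_1,v_5], [v_0,v_1,v_7], [v_0,v_5,v_6], [v_0,v_6,v_7], [v_1,v_3,v_5], [v_1,v_3,v_7], [v_3,v_5,v_6], [v_3,v_6,v_7]

so the chain groups are C_0 ≅ Z^8, C_1 ≅ Z^13, C_2 ≅ Z^8.

Boundary ∂_1: C_1 → C_0 maps an edge to its endpoints' difference, ∂[p,q] = q − p.
As a 8×13 matrix over Z this has rank 6, with invariant factors (1,1,1,1,1,1).

The boundary map ∂_2: C_2 → C_1 maps a triangle to the signed sum of its edges. For instance
  ∂[v_3,v_5,v_6] = [v_5,v_6] − [v_3,v_6] + [v_3,v_5],
  ∂[v_0,v_6,v_7] = [v_6,v_7] − [v_0,v_7] + [v_0,v_6].
As a 13×8 matrix over Z this has rank 7, with invariant factors (1,1,1,1,1,1,1).

From H_k ≅ ker(∂_k) / im(∂_{k+1}) we obtain:

  H_0: rank C_0 − rank ∂_1 = 8 − 6 = 2, and the invariant factors of ∂_1 are all 1, so H_0 ≅ Z^2.
  H_1: rank ker ∂_1 − rank ∂_2 = (13 − 6) − 7 = 0, and the invariant factors of ∂_2 are all 1, so H_1 ≅ 0.
  H_2: rank ker ∂_2 − rank ∂_3 = (8 − 7) − 0 = 1, and there is no ∂_3, so H_2 ≅ Z.

As a check, the Euler characteristic is 8 − 13 + 8 = 3, which agrees with 2 − 0 + 1 = 3.
(K is a triangulation of the disjoint union of the 1-simplex and the 2-sphere S^2.)

H_0 ≅ Z^2,  H_1 = 0,  H_2 ≅ Z.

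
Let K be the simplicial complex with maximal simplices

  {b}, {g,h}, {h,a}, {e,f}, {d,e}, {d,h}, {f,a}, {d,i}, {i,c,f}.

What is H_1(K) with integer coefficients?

H_1 = Z^2.

Take the total order a < b < c < d < e < f < g < h < i on the vertex set. Then K (dimension 2) consists of the simplices:

  0-simplices (9): a, b, c, d, e, f, g, h, i
  1-simplices (10): af, ah, cf, ci, de, dh, di, ef, fi, gh
  2-simplices (1): cfi

so the chain groups are C_0 ≅ Z^9, C_1 ≅ Z^10, C_2 ≅ Z^1.

Boundary ∂_1: C_1 → C_0 is given by ∂[p,q] = [q] − [p]. For instance
  ∂ci = i − c.
As a 9×10 matrix over Z this has rank 7, with invariant factors (1,1,1,1,1,1,1).

Boundary ∂_2: C_2 → C_1 acts by ∂[p,q,r] = [q,r] − [p,r] + [p,q]. For instance
  ∂cfi = fi − ci + cf.
This gives a 10×1 integer matrix of rank 1; reducing to Smith normal form yields diagonal entries (1).

Now H_k = ker ∂_k / im ∂_{k+1}, so:

  H_1: rank ker ∂_1 − rank ∂_2 = (10 − 7) − 1 = 2, and the invariant factors of ∂_2 are all 1, so H_1 ≅ Z^2.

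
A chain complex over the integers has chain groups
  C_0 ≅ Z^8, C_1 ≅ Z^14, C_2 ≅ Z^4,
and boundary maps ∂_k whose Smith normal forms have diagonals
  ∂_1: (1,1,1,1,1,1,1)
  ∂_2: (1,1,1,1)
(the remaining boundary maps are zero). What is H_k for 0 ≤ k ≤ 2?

H_0: b_0 = 8 − 0 − 7 = 1; torsion from ∂_1 factors > 1: none. So H_0 = Z.
H_1: b_1 = 14 − 7 − 4 = 3; torsion from ∂_2 factors > 1: none. So H_1 = Z^3.
H_2: b_2 = 4 − 4 − 0 = 0; torsion from ∂_3 factors > 1: none. So H_2 = 0.

H_0 = Z,  H_1 = Z^3,  H_2 = 0.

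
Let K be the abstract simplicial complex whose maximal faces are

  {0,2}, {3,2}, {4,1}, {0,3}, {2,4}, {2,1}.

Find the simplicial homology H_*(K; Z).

Take the total order 0 < 1 < 2 < 3 < 4 on the vertex set. Then K (dimension 1) consists of the simplices:

  0-simplices (5): [0], [1], [2], [3], [4]
  1-simplices (6): [0,2], [0,3], [1,2], [1,4], [2,3], [2,4]

giving chain groups C_0 ≅ Z^5, C_1 ≅ Z^6.

The boundary map ∂_1: C_1 → C_0 is given by ∂[p,q] = [q] − [p]. For instance
  ∂[1,4] = [4] − [1].
This gives a 5×6 integer matrix of rank 4; reducing to Smith normal form yields diagonal entries (1,1,1,1).

From H_k ≅ ker(∂_k) / im(∂_{k+1}) we obtain:

  H_0: rank C_0 − rank ∂_1 = 5 − 4 = 1, and the invariant factors of ∂_1 are all 1, so H_0 = Z.
  H_1: rank ker ∂_1 − rank ∂_2 = (6 − 4) − 0 = 2, and there is no ∂_2, so H_1 = Z^2.

As a check, the Euler characteristic is 5 − 6 = -1, which agrees with 1 − 2 = -1.
(K is a triangulation of a wedge of 2 circles.)

H_0 = Z,  H_1 = Z^2.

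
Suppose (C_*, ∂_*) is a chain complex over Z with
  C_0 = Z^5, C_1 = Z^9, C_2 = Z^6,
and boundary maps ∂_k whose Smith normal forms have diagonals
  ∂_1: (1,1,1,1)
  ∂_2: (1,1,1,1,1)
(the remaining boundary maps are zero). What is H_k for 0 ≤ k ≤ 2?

H_0 = Z,  H_1 = 0,  H_2 = Z.

H_0: b_0 = 5 − 0 − 4 = 1; torsion from ∂_1 factors > 1: none. So H_0 = Z.
H_1: b_1 = 9 − 4 − 5 = 0; torsion from ∂_2 factors > 1: none. So H_1 = 0.
H_2: b_2 = 6 − 5 − 0 = 1; torsion from ∂_3 factors > 1: none. So H_2 = Z.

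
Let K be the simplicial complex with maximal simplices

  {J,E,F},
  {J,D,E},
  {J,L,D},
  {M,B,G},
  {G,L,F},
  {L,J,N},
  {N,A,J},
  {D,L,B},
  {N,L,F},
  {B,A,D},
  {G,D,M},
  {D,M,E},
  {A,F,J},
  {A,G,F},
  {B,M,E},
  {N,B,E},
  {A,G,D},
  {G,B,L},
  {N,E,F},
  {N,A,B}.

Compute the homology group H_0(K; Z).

H_0 ≅ Z.

Order the vertices as A < B < D < E < F < G < J < L < M < N. Listing each simplex with vertices in this order, K has dimension 2 with simplices:

  0-simplices (10): A, B, D, E, F, G, J, L, M, N
  1-simplices (30): AB, AD, AF, AG, AJ, AN, BD, BE, BG, BL, BM, BN, DE, DG, DJ, DL, DM, EF, EJ, EM, EN, FG, FJ, FL, FN, GL, GM, JL, JN, LN
  2-simplices (20): ABD, ABN, ADG, AFG, AFJ, AJN, BDL, BEM, BEN, BGL, BGM, DEJ, DEM, DGM, DJL, EFJ, EFN, FGL, FLN, JLN

so the chain groups are C_0 ≅ Z^10, C_1 ≅ Z^30, C_2 ≅ Z^20.

∂_1: C_1 → C_0 sends each edge [p,q] (with p < q) to q − p.
As a 10×30 matrix over Z this has rank 9, with invariant factors (1,1,1,1,1,1,1,1,1).

∂_2: C_2 → C_1 sends each 2-simplex [p,q,r] to [q,r] − [p,r] + [p,q]. For instance
  ∂BEN = EN − BN + BE,
  ∂BGL = GL − BL + BG.
As a 30×20 matrix over Z this has rank 20, with invariant factors (1,1,1,1,1,1,1,1,1,1,1,1,1,1,1,1,1,1,1,2).

Now H_k = ker ∂_k / im ∂_{k+1}, so:

  H_0: rank C_0 − rank ∂_1 = 10 − 9 = 1, and the invariant factors of ∂_1 are all 1, so H_0 = Z.

(K is a triangulation of the Klein bottle.)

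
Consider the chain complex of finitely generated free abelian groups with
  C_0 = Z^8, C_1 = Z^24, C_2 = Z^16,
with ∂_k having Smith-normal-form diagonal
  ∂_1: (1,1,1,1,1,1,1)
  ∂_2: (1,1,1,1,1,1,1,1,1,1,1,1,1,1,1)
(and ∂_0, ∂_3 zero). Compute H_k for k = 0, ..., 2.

H_0 = Z,  H_1 = Z^2,  H_2 = Z.

H_0: b_0 = 8 − 0 − 7 = 1; torsion from ∂_1 factors > 1: none. So H_0 = Z.
H_1: b_1 = 24 − 7 − 15 = 2; torsion from ∂_2 factors > 1: none. So H_1 = Z^2.
H_2: b_2 = 16 − 15 − 0 = 1; torsion from ∂_3 factors > 1: none. So H_2 = Z.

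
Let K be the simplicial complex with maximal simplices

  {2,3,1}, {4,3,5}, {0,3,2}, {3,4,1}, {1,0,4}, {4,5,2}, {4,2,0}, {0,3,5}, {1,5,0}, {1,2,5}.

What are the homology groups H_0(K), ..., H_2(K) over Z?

Take the total order 0 < 1 < 2 < 3 < 4 < 5 on the vertex set. Then K (dimension 2) consists of the simplices:

  0-simplices (6): [0], [1], [2], [3], [4], [5]
  1-simplices (15): [0,1], [0,2], [0,3], [0,4], [0,5], [1,2], [1,3], [1,4], [1,5], [2,3], [2,4], [2,5], [3,4], [3,5], [4,5]
  2-simplices (10): [0,1,4], [0,1,5], [0,2,3], [0,2,4], [0,3,5], [1,2,3], [1,2,5], [1,3,4], [2,4,5], [3,4,5]

so the chain groups are C_0 ≅ Z^6, C_1 ≅ Z^15, C_2 ≅ Z^10.

Boundary ∂_1: C_1 → C_0 maps an edge to its endpoints' difference, ∂[p,q] = q − p. For instance
  ∂[0,4] = [4] − [0].
As a 6×15 matrix over Z this has rank 5, with invariant factors (1,1,1,1,1).

The boundary map ∂_2: C_2 → C_1 maps a triangle to the signed sum of its edges. For instance
  ∂[1,2,5] = [2,5] − [1,5] + [1,2],
  ∂[0,1,4] = [1,4] − [0,4] + [0,1].
This gives a 15×10 integer matrix of rank 10; reducing to Smith normal form yields diagonal entries (1,1,1,1,1,1,1,1,1,2).

Computing H_k = (kernel of ∂_k) / (image of ∂_{k+1}):

  H_0: rank C_0 − rank ∂_1 = 6 − 5 = 1, and the invariant factors of ∂_1 are all 1, so H_0 ≅ Z.
  H_1: rank ker ∂_1 − rank ∂_2 = (15 − 5) − 10 = 0, and ∂_2 has invariant factor 2 > 1, so H_1 ≅ Z/2.
  H_2: rank ker ∂_2 − rank ∂_3 = (10 − 10) − 0 = 0, and there is no ∂_3, so H_2 ≅ 0.

H_0 ≅ Z,  H_1 ≅ Z/2,  H_2 = 0.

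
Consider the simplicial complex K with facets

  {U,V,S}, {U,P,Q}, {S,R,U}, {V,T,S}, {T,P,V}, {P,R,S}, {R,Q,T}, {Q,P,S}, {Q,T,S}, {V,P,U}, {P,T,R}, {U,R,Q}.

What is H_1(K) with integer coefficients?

H_1 = Z/2Z.

Order the vertices as P < Q < R < S < T < U < V. Listing each simplex with vertices in this order, K has dimension 2 with simplices:

  0-simplices (7): P, Q, R, S, T, U, V
  1-simplices (18): PQ, PR, PS, PT, PU, PV, QR, QS, QT, QU, RS, RT, RU, ST, SU, SV, TV, UV
  2-simplices (12): PQS, PQU, PRS, PRT, PTV, PUV, QRT, QRU, QST, RSU, STV, SUV

Hence C_0 ≅ Z^7, C_1 ≅ Z^18, C_2 ≅ Z^12.

Boundary ∂_1: C_1 → C_0 is given by ∂[p,q] = [q] − [p]. For instance
  ∂QT = T − Q.
This gives a 7×18 integer matrix of rank 6; reducing to Smith normal form yields diagonal entries (1,1,1,1,1,1).

Boundary ∂_2: C_2 → C_1 maps a triangle to the signed sum of its edges. For instance
  ∂PRT = RT − PT + PR,
  ∂QRT = RT − QT + QR.
The 18×12 boundary matrix has rank 12 and Smith normal form diag(1,1,1,1,1,1,1,1,1,1,1,2).

Reading off H_k = ker ∂_k / im ∂_{k+1}:

  H_1: rank ker ∂_1 − rank ∂_2 = (18 − 6) − 12 = 0, and ∂_2 has invariant factor 2 > 1, so H_1 ≅ Z/2Z.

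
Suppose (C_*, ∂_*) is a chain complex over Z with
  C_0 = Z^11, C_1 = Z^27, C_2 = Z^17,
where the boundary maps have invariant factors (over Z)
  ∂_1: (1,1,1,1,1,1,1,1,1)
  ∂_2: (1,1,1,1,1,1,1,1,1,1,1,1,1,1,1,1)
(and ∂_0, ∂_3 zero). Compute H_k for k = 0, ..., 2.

H_0 = Z^2,  H_1 = Z^2,  H_2 = Z.

H_0: b_0 = 11 − 0 − 9 = 2; torsion from ∂_1 factors > 1: none. So H_0 = Z^2.
H_1: b_1 = 27 − 9 − 16 = 2; torsion from ∂_2 factors > 1: none. So H_1 = Z^2.
H_2: b_2 = 17 − 16 − 0 = 1; torsion from ∂_3 factors > 1: none. So H_2 = Z.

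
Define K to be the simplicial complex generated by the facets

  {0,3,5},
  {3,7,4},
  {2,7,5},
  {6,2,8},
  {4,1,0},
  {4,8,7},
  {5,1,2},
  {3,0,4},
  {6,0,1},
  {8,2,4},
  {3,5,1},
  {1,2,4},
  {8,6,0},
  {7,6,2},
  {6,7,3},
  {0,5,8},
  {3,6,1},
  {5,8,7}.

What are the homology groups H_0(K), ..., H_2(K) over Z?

H_0 = Z,  H_1 = Z ⊕ Z/2,  H_2 = 0.

We work with the vertex ordering 0 < 1 < 2 < 3 < 4 < 5 < 6 < 7 < 8. The simplices of K, each written with vertices in increasing order, are:

  0-simplices (9): [0], [1], [2], [3], [4], [5], [6], [7], [8]
  1-simplices (27): (27 of them)
  2-simplices (18): [0,1,4], [0,1,6], [0,3,4], [0,3,5], [0,5,8], [0,6,8], [1,2,4], [1,2,5], [1,3,5], [1,3,6], [2,4,8], [2,5,7], [2,6,7], [2,6,8], [3,4,7], [3,6,7], [4,7,8], [5,7,8]

giving chain groups C_0 ≅ Z^9, C_1 ≅ Z^27, C_2 ≅ Z^18.

The boundary map ∂_1: C_1 → C_0 sends each edge [p,q] (with p < q) to q − p.
The 9×27 boundary matrix has rank 8 and Smith normal form diag(1,1,1,1,1,1,1,1).

Boundary ∂_2: C_2 → C_1 maps a triangle to the signed sum of its edges. For instance
  ∂[2,5,7] = [5,7] − [2,7] + [2,5],
  ∂[3,4,7] = [4,7] − [3,7] + [3,4].
As a 27×18 matrix over Z this has rank 18, with invariant factors (1,1,1,1,1,1,1,1,1,1,1,1,1,1,1,1,1,2).

Now H_k = ker ∂_k / im ∂_{k+1}, so:

  H_0: rank C_0 − rank ∂_1 = 9 − 8 = 1, and the invariant factors of ∂_1 are all 1, so H_0 = Z.
  H_1: rank ker ∂_1 − rank ∂_2 = (27 − 8) − 18 = 1, and ∂_2 has invariant factor 2 > 1, so H_1 = Z ⊕ Z/2.
  H_2: rank ker ∂_2 − rank ∂_3 = (18 − 18) − 0 = 0, and there is no ∂_3, so H_2 = 0.

As a check, the Euler characteristic is 9 − 27 + 18 = 0, which agrees with 1 − 1 + 0 = 0.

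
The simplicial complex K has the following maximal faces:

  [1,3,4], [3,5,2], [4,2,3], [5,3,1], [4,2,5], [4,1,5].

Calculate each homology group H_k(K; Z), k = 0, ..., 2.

H_0 = Z,  H_1 = 0,  H_2 = Z.

Fix the vertex order 1 < 2 < 3 < 4 < 5 and write every simplex with vertices in increasing order. Then dim K = 2 and the simplices of K are:

  0-simplices (5): [1], [2], [3], [4], [5]
  1-simplices (9): [1,3], [1,4], [1,5], [2,3], [2,4], [2,5], [3,4], [3,5], [4,5]
  2-simplices (6): [1,3,4], [1,3,5], [1,4,5], [2,3,4], [2,3,5], [2,4,5]

Hence C_0 ≅ Z^5, C_1 ≅ Z^9, C_2 ≅ Z^6.

∂_1: C_1 → C_0 is given by ∂[p,q] = [q] − [p]. For instance
  ∂[4,5] = [5] − [4].
The 5×9 boundary matrix has rank 4 and Smith normal form diag(1,1,1,1).

The boundary map ∂_2: C_2 → C_1 sends each 2-simplex [p,q,r] to [q,r] − [p,r] + [p,q]. For instance
  ∂[2,3,5] = [3,5] − [2,5] + [2,3],
  ∂[2,3,4] = [3,4] − [2,4] + [2,3].
This gives a 9×6 integer matrix of rank 5; reducing to Smith normal form yields diagonal entries (1,1,1,1,1).

Now H_k = ker ∂_k / im ∂_{k+1}, so:

  H_0: rank C_0 − rank ∂_1 = 5 − 4 = 1, and the invariant factors of ∂_1 are all 1, so H_0 ≅ Z.
  H_1: rank ker ∂_1 − rank ∂_2 = (9 − 4) − 5 = 0, and the invariant factors of ∂_2 are all 1, so H_1 ≅ 0.
  H_2: rank ker ∂_2 − rank ∂_3 = (6 − 5) − 0 = 1, and there is no ∂_3, so H_2 ≅ Z.

As a check, the Euler characteristic is 5 − 9 + 6 = 2, which agrees with 1 − 0 + 1 = 2.
(K is a triangulation of the 2-sphere S^2.)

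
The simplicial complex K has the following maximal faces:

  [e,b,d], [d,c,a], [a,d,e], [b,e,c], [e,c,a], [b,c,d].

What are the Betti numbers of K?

K has 5 vertices, 9 edges, 6 triangles.
rank ∂_0 = 0, rank ∂_1 = 4 ⇒ b_0 = 5 − 0 − 4 = 1; all invariant factors of ∂_1 are 1 so no torsion. So H_0 ≅ Z.
rank ∂_1 = 4, rank ∂_2 = 5 ⇒ b_1 = 9 − 4 − 5 = 0; all invariant factors of ∂_2 are 1 so no torsion. So H_1 ≅ 0.
rank ∂_2 = 5, rank ∂_3 = 0 ⇒ b_2 = 6 − 5 − 0 = 1. So H_2 ≅ Z.

b_0 = 1, b_1 = 0, b_2 = 1.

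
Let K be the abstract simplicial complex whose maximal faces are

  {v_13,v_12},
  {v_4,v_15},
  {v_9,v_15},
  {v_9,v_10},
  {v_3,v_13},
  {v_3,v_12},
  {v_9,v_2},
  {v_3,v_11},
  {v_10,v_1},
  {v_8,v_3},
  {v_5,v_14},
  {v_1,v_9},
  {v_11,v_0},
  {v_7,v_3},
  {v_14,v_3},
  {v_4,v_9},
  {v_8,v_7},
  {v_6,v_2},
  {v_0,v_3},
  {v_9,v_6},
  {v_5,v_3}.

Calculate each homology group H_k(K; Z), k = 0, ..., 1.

H_0 = Z^2,  H_1 = Z^7.

Order the vertices as v_0 < v_1 < v_2 < v_3 < v_4 < v_5 < v_6 < v_7 < v_8 < v_9 < v_10 < v_11 < v_12 < v_13 < v_14 < v_15. Listing each simplex with vertices in this order, K has dimension 1 with simplices:

  0-simplices (16): [v_0], [v_1], [v_2], [v_3], [v_4], [v_5], [v_6], [v_7], [v_8], [v_9], [v_10], [v_11], [v_12], [v_13], [v_14], [v_15]
  1-simplices (21): (21 of them)

Hence C_0 ≅ Z^16, C_1 ≅ Z^21.

Boundary ∂_1: C_1 → C_0 maps an edge to its endpoints' difference, ∂[p,q] = q − p.
The 16×21 boundary matrix has rank 14 and Smith normal form diag(1,1,1,1,1,1,1,1,1,1,1,1,1,1).

Now H_k = ker ∂_k / im ∂_{k+1}, so:

  H_0: rank C_0 − rank ∂_1 = 16 − 14 = 2, and the invariant factors of ∂_1 are all 1, so H_0 ≅ Z^2.
  H_1: rank ker ∂_1 − rank ∂_2 = (21 − 14) − 0 = 7, and there is no ∂_2, so H_1 ≅ Z^7.

As a check, the Euler characteristic is 16 − 21 = -5, which agrees with 2 − 7 = -5.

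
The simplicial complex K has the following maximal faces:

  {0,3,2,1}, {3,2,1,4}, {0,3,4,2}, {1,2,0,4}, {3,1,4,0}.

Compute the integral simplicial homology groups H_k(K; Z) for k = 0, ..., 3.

Fix the vertex order 0 < 1 < 2 < 3 < 4 and write every simplex with vertices in increasing order. Then dim K = 3 and the simplices of K are:

  0-simplices (5): [0], [1], [2], [3], [4]
  1-simplices (10): [0,1], [0,2], [0,3], [0,4], [1,2], [1,3], [1,4], [2,3], [2,4], [3,4]
  2-simplices (10): [0,1,2], [0,1,3], [0,1,4], [0,2,3], [0,2,4], [0,3,4], [1,2,3], [1,2,4], [1,3,4], [2,3,4]
  3-simplices (5): [0,1,2,3], [0,1,2,4], [0,1,3,4], [0,2,3,4], [1,2,3,4]

giving chain groups C_0 ≅ Z^5, C_1 ≅ Z^10, C_2 ≅ Z^10, C_3 ≅ Z^5.

The boundary map ∂_1: C_1 → C_0 sends each edge [p,q] (with p < q) to q − p. For instance
  ∂[0,4] = [4] − [0].
This gives a 5×10 integer matrix of rank 4; reducing to Smith normal form yields diagonal entries (1,1,1,1).

The boundary map ∂_2: C_2 → C_1 sends each 2-simplex [p,q,r] to [q,r] − [p,r] + [p,q]. For instance
  ∂[0,1,3] = [1,3] − [0,3] + [0,1],
  ∂[0,2,3] = [2,3] − [0,3] + [0,2].
The resulting 10×10 matrix has rank 6, and its Smith normal form has invariant factors (1,1,1,1,1,1).

∂_3: C_3 → C_2 sends each 3-simplex σ to the alternating sum Σ_i (−1)^i (σ with its i-th vertex removed). For instance
  ∂[1,2,3,4] = [2,3,4] − [1,3,4] + [1,2,4] − [1,2,3],
  ∂[0,1,2,4] = [1,2,4] − [0,2,4] + [0,1,4] − [0,1,2].
As a 10×5 matrix over Z this has rank 4, with invariant factors (1,1,1,1).

Computing H_k = (kernel of ∂_k) / (image of ∂_{k+1}):

  H_0: rank C_0 − rank ∂_1 = 5 − 4 = 1, and the invariant factors of ∂_1 are all 1, so H_0 ≅ Z.
  H_1: rank ker ∂_1 − rank ∂_2 = (10 − 4) − 6 = 0, and the invariant factors of ∂_2 are all 1, so H_1 ≅ 0.
  H_2: rank ker ∂_2 − rank ∂_3 = (10 − 6) − 4 = 0, and the invariant factors of ∂_3 are all 1, so H_2 ≅ 0.
  H_3: rank ker ∂_3 − rank ∂_4 = (5 − 4) − 0 = 1, and there is no ∂_4, so H_3 ≅ Z.

As a check, the Euler characteristic is 5 − 10 + 10 − 5 = 0, which agrees with 1 − 0 + 0 − 1 = 0.
(K is a triangulation of the 3-sphere S^3.)

H_0 = Z,  H_1 = 0,  H_2 = 0,  H_3 = Z.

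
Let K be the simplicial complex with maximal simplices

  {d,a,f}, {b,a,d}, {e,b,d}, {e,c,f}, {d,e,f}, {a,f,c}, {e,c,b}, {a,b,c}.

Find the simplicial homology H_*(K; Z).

K has 6 vertices, 12 edges, 8 triangles.
rank ∂_0 = 0, rank ∂_1 = 5 ⇒ b_0 = 6 − 0 − 5 = 1; all invariant factors of ∂_1 are 1 so no torsion. So H_0 = Z.
rank ∂_1 = 5, rank ∂_2 = 7 ⇒ b_1 = 12 − 5 − 7 = 0; all invariant factors of ∂_2 are 1 so no torsion. So H_1 = 0.
rank ∂_2 = 7, rank ∂_3 = 0 ⇒ b_2 = 8 − 7 − 0 = 1. So H_2 = Z.

H_0 ≅ Z,  H_1 = 0,  H_2 ≅ Z.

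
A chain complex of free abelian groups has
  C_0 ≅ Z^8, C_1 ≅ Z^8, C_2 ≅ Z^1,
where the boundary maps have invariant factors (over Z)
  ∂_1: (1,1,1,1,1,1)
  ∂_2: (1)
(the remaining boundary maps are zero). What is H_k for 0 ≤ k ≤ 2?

H_0 = Z^2,  H_1 = Z,  H_2 = 0.

H_0: b_0 = 8 − 0 − 6 = 2; torsion from ∂_1 factors > 1: none. So H_0 = Z^2.
H_1: b_1 = 8 − 6 − 1 = 1; torsion from ∂_2 factors > 1: none. So H_1 = Z.
H_2: b_2 = 1 − 1 − 0 = 0; torsion from ∂_3 factors > 1: none. So H_2 = 0.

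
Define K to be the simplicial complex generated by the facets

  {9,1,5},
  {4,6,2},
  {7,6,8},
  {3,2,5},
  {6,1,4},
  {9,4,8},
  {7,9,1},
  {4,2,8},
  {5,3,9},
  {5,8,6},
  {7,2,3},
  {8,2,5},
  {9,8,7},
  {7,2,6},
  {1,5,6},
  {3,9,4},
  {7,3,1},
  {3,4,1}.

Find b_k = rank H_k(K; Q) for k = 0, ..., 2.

b_0 = 1, b_1 = 1, b_2 = 0.

Order the vertices as 1 < 2 < 3 < 4 < 5 < 6 < 7 < 8 < 9. Listing each simplex with vertices in this order, K has dimension 2 with simplices:

  0-simplices (9): [1], [2], [3], [4], [5], [6], [7], [8], [9]
  1-simplices (27): (27 of them)
  2-simplices (18): [1,3,4], [1,3,7], [1,4,6], [1,5,6], [1,5,9], [1,7,9], [2,3,5], [2,3,7], [2,4,6], [2,4,8], [2,5,8], [2,6,7], [3,4,9], [3,5,9], [4,8,9], [5,6,8], [6,7,8], [7,8,9]

giving chain groups C_0 ≅ Z^9, C_1 ≅ Z^27, C_2 ≅ Z^18.

∂_1: C_1 → C_0 is given by ∂[p,q] = [q] − [p].
The resulting 9×27 matrix has rank 8, and its Smith normal form has invariant factors (1,1,1,1,1,1,1,1).

The boundary map ∂_2: C_2 → C_1 acts by ∂[p,q,r] = [q,r] − [p,r] + [p,q]. For instance
  ∂[1,3,4] = [3,4] − [1,4] + [1,3],
  ∂[2,6,7] = [6,7] − [2,7] + [2,6].
As a 27×18 matrix over Z this has rank 18, with invariant factors (1,1,1,1,1,1,1,1,1,1,1,1,1,1,1,1,1,2).

Now H_k = ker ∂_k / im ∂_{k+1}, so:

  H_0: rank C_0 − rank ∂_1 = 9 − 8 = 1, and the invariant factors of ∂_1 are all 1, so H_0 ≅ Z.
  H_1: rank ker ∂_1 − rank ∂_2 = (27 − 8) − 18 = 1, and ∂_2 has invariant factor 2 > 1, so H_1 ≅ Z ⊕ Z/2.
  H_2: rank ker ∂_2 − rank ∂_3 = (18 − 18) − 0 = 0, and there is no ∂_3, so H_2 ≅ 0.

Hence the Betti numbers are b_0 = 1, b_1 = 1, b_2 = 0.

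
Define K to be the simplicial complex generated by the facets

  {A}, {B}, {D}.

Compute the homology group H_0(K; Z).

H_0 ≅ Z^3.

Order the vertices as A < B < D. Listing each simplex with vertices in this order, K has dimension 0 with simplices:

  0-simplices (3): A, B, D

so the chain groups are C_0 ≅ Z^3.

Reading off H_k = ker ∂_k / im ∂_{k+1}:

  H_0: rank C_0 − rank ∂_1 = 3 − 0 = 3, and there is no ∂_1, so H_0 ≅ Z^3.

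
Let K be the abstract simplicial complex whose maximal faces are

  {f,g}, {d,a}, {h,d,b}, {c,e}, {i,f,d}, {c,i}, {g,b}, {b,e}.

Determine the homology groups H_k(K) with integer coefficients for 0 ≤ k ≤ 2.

H_0 = Z,  H_1 = Z^2,  H_2 = 0.

Fix the vertex order a < b < c < d < e < f < g < h < i and write every simplex with vertices in increasing order. Then dim K = 2 and the simplices of K are:

  0-simplices (9): a, b, c, d, e, f, g, h, i
  1-simplices (12): ad, bd, be, bg, bh, ce, ci, df, dh, di, fg, fi
  2-simplices (2): bdh, dfi

so the chain groups are C_0 ≅ Z^9, C_1 ≅ Z^12, C_2 ≅ Z^2.

The boundary map ∂_1: C_1 → C_0 sends each edge [p,q] (with p < q) to q − p.
As a 9×12 matrix over Z this has rank 8, with invariant factors (1,1,1,1,1,1,1,1).

Boundary ∂_2: C_2 → C_1 maps a triangle to the signed sum of its edges. For instance
  ∂dfi = fi − di + df,
  ∂bdh = dh − bh + bd.
As a 12×2 matrix over Z this has rank 2, with invariant factors (1,1).

From H_k ≅ ker(∂_k) / im(∂_{k+1}) we obtain:

  H_0: rank C_0 − rank ∂_1 = 9 − 8 = 1, and the invariant factors of ∂_1 are all 1, so H_0 = Z.
  H_1: rank ker ∂_1 − rank ∂_2 = (12 − 8) − 2 = 2, and the invariant factors of ∂_2 are all 1, so H_1 = Z^2.
  H_2: rank ker ∂_2 − rank ∂_3 = (2 − 2) − 0 = 0, and there is no ∂_3, so H_2 = 0.

As a check, the Euler characteristic is 9 − 12 + 2 = -1, which agrees with 1 − 2 + 0 = -1.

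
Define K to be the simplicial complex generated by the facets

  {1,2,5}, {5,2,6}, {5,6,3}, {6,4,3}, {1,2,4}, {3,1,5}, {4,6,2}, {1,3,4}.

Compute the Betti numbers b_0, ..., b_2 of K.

b_0 = 1, b_1 = 0, b_2 = 1.

Order the vertices as 1 < 2 < 3 < 4 < 5 < 6. Listing each simplex with vertices in this order, K has dimension 2 with simplices:

  0-simplices (6): [1], [2], [3], [4], [5], [6]
  1-simplices (12): [1,2], [1,3], [1,4], [1,5], [2,4], [2,5], [2,6], [3,4], [3,5], [3,6], [4,6], [5,6]
  2-simplices (8): [1,2,4], [1,2,5], [1,3,4], [1,3,5], [2,4,6], [2,5,6], [3,4,6], [3,5,6]

giving chain groups C_0 ≅ Z^6, C_1 ≅ Z^12, C_2 ≅ Z^8.

The boundary map ∂_1: C_1 → C_0 sends each edge [p,q] (with p < q) to q − p.
As a 6×12 matrix over Z this has rank 5, with invariant factors (1,1,1,1,1).

Boundary ∂_2: C_2 → C_1 maps a triangle to the signed sum of its edges. For instance
  ∂[1,3,4] = [3,4] − [1,4] + [1,3],
  ∂[3,5,6] = [5,6] − [3,6] + [3,5].
This gives a 12×8 integer matrix of rank 7; reducing to Smith normal form yields diagonal entries (1,1,1,1,1,1,1).

Now H_k = ker ∂_k / im ∂_{k+1}, so:

  H_0: rank C_0 − rank ∂_1 = 6 − 5 = 1, and the invariant factors of ∂_1 are all 1, so H_0 ≅ Z.
  H_1: rank ker ∂_1 − rank ∂_2 = (12 − 5) − 7 = 0, and the invariant factors of ∂_2 are all 1, so H_1 ≅ 0.
  H_2: rank ker ∂_2 − rank ∂_3 = (8 − 7) − 0 = 1, and there is no ∂_3, so H_2 ≅ Z.

As a check, the Euler characteristic is 6 − 12 + 8 = 2, which agrees with 1 − 0 + 1 = 2.

Hence the Betti numbers are b_0 = 1, b_1 = 0, b_2 = 1.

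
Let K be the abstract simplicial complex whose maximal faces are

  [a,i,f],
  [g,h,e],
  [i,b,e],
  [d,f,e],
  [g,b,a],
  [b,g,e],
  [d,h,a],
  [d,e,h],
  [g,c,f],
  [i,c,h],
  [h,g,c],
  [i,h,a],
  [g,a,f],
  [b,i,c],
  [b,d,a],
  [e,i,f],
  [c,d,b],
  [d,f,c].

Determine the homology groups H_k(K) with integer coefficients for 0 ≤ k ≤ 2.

H_0 = Z,  H_1 = Z^2,  H_2 = Z.

Take the total order a < b < c < d < e < f < g < h < i on the vertex set. Then K (dimension 2) consists of the simplices:

  0-simplices (9): a, b, c, d, e, f, g, h, i
  1-simplices (27): ab, ad, af, ag, ah, ai, bc, bd, be, bg, bi, cd, cf, cg, ch, ci, de, df, dh, ef, eg, eh, ei, fg, fi, gh, hi
  2-simplices (18): abd, abg, adh, afg, afi, ahi, bcd, bci, beg, bei, cdf, cfg, cgh, chi, def, deh, efi, egh

so the chain groups are C_0 ≅ Z^9, C_1 ≅ Z^27, C_2 ≅ Z^18.

∂_1: C_1 → C_0 maps an edge to its endpoints' difference, ∂[p,q] = q − p.
This gives a 9×27 integer matrix of rank 8; reducing to Smith normal form yields diagonal entries (1,1,1,1,1,1,1,1).

∂_2: C_2 → C_1 sends each 2-simplex [p,q,r] to [q,r] − [p,r] + [p,q]. For instance
  ∂efi = fi − ei + ef,
  ∂adh = dh − ah + ad.
As a 27×18 matrix over Z this has rank 17, with invariant factors (1,1,1,1,1,1,1,1,1,1,1,1,1,1,1,1,1).

Reading off H_k = ker ∂_k / im ∂_{k+1}:

  H_0: rank C_0 − rank ∂_1 = 9 − 8 = 1, and the invariant factors of ∂_1 are all 1, so H_0 ≅ Z.
  H_1: rank ker ∂_1 − rank ∂_2 = (27 − 8) − 17 = 2, and the invariant factors of ∂_2 are all 1, so H_1 ≅ Z^2.
  H_2: rank ker ∂_2 − rank ∂_3 = (18 − 17) − 0 = 1, and there is no ∂_3, so H_2 ≅ Z.

As a check, the Euler characteristic is 9 − 27 + 18 = 0, which agrees with 1 − 2 + 1 = 0.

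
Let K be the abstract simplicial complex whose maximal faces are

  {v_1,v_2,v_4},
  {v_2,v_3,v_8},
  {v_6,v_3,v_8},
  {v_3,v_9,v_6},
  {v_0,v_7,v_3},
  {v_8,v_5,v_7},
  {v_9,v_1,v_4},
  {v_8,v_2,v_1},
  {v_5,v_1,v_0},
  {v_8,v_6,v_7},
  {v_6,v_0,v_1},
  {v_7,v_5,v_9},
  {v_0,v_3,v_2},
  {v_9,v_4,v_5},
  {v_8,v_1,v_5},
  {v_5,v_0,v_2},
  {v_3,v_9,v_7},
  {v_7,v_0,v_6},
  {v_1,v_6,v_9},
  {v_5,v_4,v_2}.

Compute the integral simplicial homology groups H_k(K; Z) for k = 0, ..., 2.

Fix the vertex order v_0 < v_1 < v_2 < v_3 < v_4 < v_5 < v_6 < v_7 < v_8 < v_9 and write every simplex with vertices in increasing order. Then dim K = 2 and the simplices of K are:

  0-simplices (10): [v_0], [v_1], [v_2], [v_3], [v_4], [v_5], [v_6], [v_7], [v_8], [v_9]
  1-simplices (30): (30 of them)
  2-simplices (20): (20 of them)

giving chain groups C_0 ≅ Z^10, C_1 ≅ Z^30, C_2 ≅ Z^20.

Boundary ∂_1: C_1 → C_0 maps an edge to its endpoints' difference, ∂[p,q] = q − p.
The 10×30 boundary matrix has rank 9 and Smith normal form diag(1,1,1,1,1,1,1,1,1).

The boundary map ∂_2: C_2 → C_1 acts by ∂[p,q,r] = [q,r] − [p,r] + [p,q]. For instance
  ∂[v_1,v_4,v_9] = [v_4,v_9] − [v_1,v_9] + [v_1,v_4],
  ∂[v_1,v_2,v_4] = [v_2,v_4] − [v_1,v_4] + [v_1,v_2].
This gives a 30×20 integer matrix of rank 20; reducing to Smith normal form yields diagonal entries (1,1,1,1,1,1,1,1,1,1,1,1,1,1,1,1,1,1,1,2).

Now H_k = ker ∂_k / im ∂_{k+1}, so:

  H_0: rank C_0 − rank ∂_1 = 10 − 9 = 1, and the invariant factors of ∂_1 are all 1, so H_0 ≅ Z.
  H_1: rank ker ∂_1 − rank ∂_2 = (30 − 9) − 20 = 1, and ∂_2 has invariant factor 2 > 1, so H_1 ≅ Z ⊕ Z/2Z.
  H_2: rank ker ∂_2 − rank ∂_3 = (20 − 20) − 0 = 0, and there is no ∂_3, so H_2 ≅ 0.

H_0 ≅ Z,  H_1 ≅ Z ⊕ Z/2Z,  H_2 = 0.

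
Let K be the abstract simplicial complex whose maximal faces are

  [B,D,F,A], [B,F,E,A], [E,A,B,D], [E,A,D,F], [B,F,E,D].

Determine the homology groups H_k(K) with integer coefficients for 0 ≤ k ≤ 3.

Fix the vertex order A < B < D < E < F and write every simplex with vertices in increasing order. Then dim K = 3 and the simplices of K are:

  0-simplices (5): A, B, D, E, F
  1-simplices (10): AB, AD, AE, AF, BD, BE, BF, DE, DF, EF
  2-simplices (10): ABD, ABE, ABF, ADE, ADF, AEF, BDE, BDF, BEF, DEF
  3-simplices (5): ABDE, ABDF, ABEF, ADEF, BDEF

Hence C_0 ≅ Z^5, C_1 ≅ Z^10, C_2 ≅ Z^10, C_3 ≅ Z^5.

Boundary ∂_1: C_1 → C_0 maps an edge to its endpoints' difference, ∂[p,q] = q − p. For instance
  ∂BF = F − B.
As a 5×10 matrix over Z this has rank 4, with invariant factors (1,1,1,1).

Boundary ∂_2: C_2 → C_1 maps a triangle to the signed sum of its edges. For instance
  ∂AEF = EF − AF + AE,
  ∂ABF = BF − AF + AB.
As a 10×10 matrix over Z this has rank 6, with invariant factors (1,1,1,1,1,1).

∂_3: C_3 → C_2 sends each 3-simplex σ to the alternating sum Σ_i (−1)^i (σ with its i-th vertex removed). For instance
  ∂ABEF = BEF − AEF + ABF − ABE,
  ∂ABDF = BDF − ADF + ABF − ABD.
The resulting 10×5 matrix has rank 4, and its Smith normal form has invariant factors (1,1,1,1).

Reading off H_k = ker ∂_k / im ∂_{k+1}:

  H_0: rank C_0 − rank ∂_1 = 5 − 4 = 1, and the invariant factors of ∂_1 are all 1, so H_0 ≅ Z.
  H_1: rank ker ∂_1 − rank ∂_2 = (10 − 4) − 6 = 0, and the invariant factors of ∂_2 are all 1, so H_1 ≅ 0.
  H_2: rank ker ∂_2 − rank ∂_3 = (10 − 6) − 4 = 0, and the invariant factors of ∂_3 are all 1, so H_2 ≅ 0.
  H_3: rank ker ∂_3 − rank ∂_4 = (5 − 4) − 0 = 1, and there is no ∂_4, so H_3 ≅ Z.

(K is a triangulation of the 3-sphere S^3.)

H_0 ≅ Z,  H_1 = 0,  H_2 = 0,  H_3 ≅ Z.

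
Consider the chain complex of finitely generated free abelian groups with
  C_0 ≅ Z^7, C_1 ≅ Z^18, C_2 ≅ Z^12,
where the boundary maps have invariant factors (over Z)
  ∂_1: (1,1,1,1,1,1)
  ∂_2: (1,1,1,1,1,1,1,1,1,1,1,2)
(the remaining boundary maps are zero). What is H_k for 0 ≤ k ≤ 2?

H_0 ≅ Z,  H_1 ≅ Z_2,  H_2 = 0.

H_0: b_0 = 7 − 0 − 6 = 1; torsion from ∂_1 factors > 1: none. So H_0 ≅ Z.
H_1: b_1 = 18 − 6 − 12 = 0; torsion from ∂_2 factors > 1: [2]. So H_1 ≅ Z_2.
H_2: b_2 = 12 − 12 − 0 = 0; torsion from ∂_3 factors > 1: none. So H_2 ≅ 0.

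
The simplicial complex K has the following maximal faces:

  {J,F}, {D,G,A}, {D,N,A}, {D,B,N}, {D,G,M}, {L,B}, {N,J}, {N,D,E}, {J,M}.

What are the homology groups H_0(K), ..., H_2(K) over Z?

K has 10 vertices, 15 edges, 5 triangles.
rank ∂_0 = 0, rank ∂_1 = 9 ⇒ b_0 = 10 − 0 − 9 = 1; all invariant factors of ∂_1 are 1 so no torsion. So H_0 ≅ Z.
rank ∂_1 = 9, rank ∂_2 = 5 ⇒ b_1 = 15 − 9 − 5 = 1; all invariant factors of ∂_2 are 1 so no torsion. So H_1 ≅ Z.
rank ∂_2 = 5, rank ∂_3 = 0 ⇒ b_2 = 5 − 5 − 0 = 0. So H_2 ≅ 0.

H_0 = Z,  H_1 = Z,  H_2 = 0.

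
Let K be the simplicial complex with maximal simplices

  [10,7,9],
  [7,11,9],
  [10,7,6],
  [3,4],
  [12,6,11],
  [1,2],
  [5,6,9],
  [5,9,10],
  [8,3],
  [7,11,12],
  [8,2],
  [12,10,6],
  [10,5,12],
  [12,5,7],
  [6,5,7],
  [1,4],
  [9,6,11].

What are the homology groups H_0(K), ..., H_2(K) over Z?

We work with the vertex ordering 1 < 2 < 3 < 4 < 5 < 6 < 7 < 8 < 9 < 10 < 11 < 12. The simplices of K, each written with vertices in increasing order, are:

  0-simplices (12): [1], [2], [3], [4], [5], [6], [7], [8], [9], [10], [11], [12]
  1-simplices (23): (23 of them)
  2-simplices (12): [5,6,7], [5,6,9], [5,7,12], [5,9,10], [5,10,12], [6,7,10], [6,9,11], [6,10,12], [6,11,12], [7,9,10], [7,9,11], [7,11,12]

Hence C_0 ≅ Z^12, C_1 ≅ Z^23, C_2 ≅ Z^12.

The boundary map ∂_1: C_1 → C_0 maps an edge to its endpoints' difference, ∂[p,q] = q − p.
The resulting 12×23 matrix has rank 10, and its Smith normal form has invariant factors (1,1,1,1,1,1,1,1,1,1).

∂_2: C_2 → C_1 maps a triangle to the signed sum of its edges. For instance
  ∂[6,11,12] = [11,12] − [6,12] + [6,11],
  ∂[5,6,9] = [6,9] − [5,9] + [5,6].
As a 23×12 matrix over Z this has rank 12, with invariant factors (1,1,1,1,1,1,1,1,1,1,1,2).

Now H_k = ker ∂_k / im ∂_{k+1}, so:

  H_0: rank C_0 − rank ∂_1 = 12 − 10 = 2, and the invariant factors of ∂_1 are all 1, so H_0 = Z^2.
  H_1: rank ker ∂_1 − rank ∂_2 = (23 − 10) − 12 = 1, and ∂_2 has invariant factor 2 > 1, so H_1 = Z ⊕ Z/2Z.
  H_2: rank ker ∂_2 − rank ∂_3 = (12 − 12) − 0 = 0, and there is no ∂_3, so H_2 = 0.

(K is a triangulation of the disjoint union of the real projective plane RP^2 and the circle S^1.)

H_0 = Z^2,  H_1 = Z ⊕ Z/2Z,  H_2 = 0.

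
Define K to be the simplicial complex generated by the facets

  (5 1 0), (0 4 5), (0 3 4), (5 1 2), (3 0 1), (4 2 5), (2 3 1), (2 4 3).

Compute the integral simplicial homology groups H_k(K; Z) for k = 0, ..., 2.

K has 6 vertices, 12 edges, 8 triangles.
rank ∂_0 = 0, rank ∂_1 = 5 ⇒ b_0 = 6 − 0 − 5 = 1; all invariant factors of ∂_1 are 1 so no torsion. So H_0 ≅ Z.
rank ∂_1 = 5, rank ∂_2 = 7 ⇒ b_1 = 12 − 5 − 7 = 0; all invariant factors of ∂_2 are 1 so no torsion. So H_1 ≅ 0.
rank ∂_2 = 7, rank ∂_3 = 0 ⇒ b_2 = 8 − 7 − 0 = 1. So H_2 ≅ Z.

H_0 = Z,  H_1 = 0,  H_2 = Z.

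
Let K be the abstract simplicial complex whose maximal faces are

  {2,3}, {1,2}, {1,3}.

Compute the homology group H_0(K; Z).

Take the total order 1 < 2 < 3 on the vertex set. Then K (dimension 1) consists of the simplices:

  0-simplices (3): [1], [2], [3]
  1-simplices (3): [1,2], [1,3], [2,3]

giving chain groups C_0 ≅ Z^3, C_1 ≅ Z^3.

The boundary map ∂_1: C_1 → C_0 sends each edge [p,q] (with p < q) to q − p. For instance
  ∂[1,3] = [3] − [1].
This gives a 3×3 integer matrix of rank 2; reducing to Smith normal form yields diagonal entries (1,1).

Reading off H_k = ker ∂_k / im ∂_{k+1}:

  H_0: rank C_0 − rank ∂_1 = 3 − 2 = 1, and the invariant factors of ∂_1 are all 1, so H_0 = Z.

H_0 = Z.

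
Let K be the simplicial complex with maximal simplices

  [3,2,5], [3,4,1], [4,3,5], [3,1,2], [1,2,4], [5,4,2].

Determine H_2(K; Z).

Take the total order 1 < 2 < 3 < 4 < 5 on the vertex set. Then K (dimension 2) consists of the simplices:

  0-simplices (5): [1], [2], [3], [4], [5]
  1-simplices (9): [1,2], [1,3], [1,4], [2,3], [2,4], [2,5], [3,4], [3,5], [4,5]
  2-simplices (6): [1,2,3], [1,2,4], [1,3,4], [2,3,5], [2,4,5], [3,4,5]

giving chain groups C_0 ≅ Z^5, C_1 ≅ Z^9, C_2 ≅ Z^6.

Boundary ∂_1: C_1 → C_0 sends each edge [p,q] (with p < q) to q − p. For instance
  ∂[2,5] = [5] − [2].
The resulting 5×9 matrix has rank 4, and its Smith normal form has invariant factors (1,1,1,1).

Boundary ∂_2: C_2 → C_1 maps a triangle to the signed sum of its edges. For instance
  ∂[3,4,5] = [4,5] − [3,5] + [3,4],
  ∂[1,2,4] = [2,4] − [1,4] + [1,2].
The resulting 9×6 matrix has rank 5, and its Smith normal form has invariant factors (1,1,1,1,1).

From H_k ≅ ker(∂_k) / im(∂_{k+1}) we obtain:

  H_2: rank ker ∂_2 − rank ∂_3 = (6 − 5) − 0 = 1, and there is no ∂_3, so H_2 = Z.

(K is a triangulation of the 2-sphere S^2.)

H_2 = Z.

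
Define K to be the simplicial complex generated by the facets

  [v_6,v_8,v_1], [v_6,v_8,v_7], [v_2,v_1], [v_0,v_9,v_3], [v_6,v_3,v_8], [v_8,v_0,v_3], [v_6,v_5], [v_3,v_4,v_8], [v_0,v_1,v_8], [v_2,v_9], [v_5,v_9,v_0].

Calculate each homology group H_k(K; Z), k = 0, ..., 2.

H_0 ≅ Z,  H_1 ≅ Z^2,  H_2 = 0.

Order the vertices as v_0 < v_1 < v_2 < v_3 < v_4 < v_5 < v_6 < v_7 < v_8 < v_9. Listing each simplex with vertices in this order, K has dimension 2 with simplices:

  0-simplices (10): [v_0], [v_1], [v_2], [v_3], [v_4], [v_5], [v_6], [v_7], [v_8], [v_9]
  1-simplices (19): (19 of them)
  2-simplices (8): [v_0,v_1,v_8], [v_0,v_3,v_8], [v_0,v_3,v_9], [v_0,v_5,v_9], [v_1,v_6,v_8], [v_3,v_4,v_8], [v_3,v_6,v_8], [v_6,v_7,v_8]

giving chain groups C_0 ≅ Z^10, C_1 ≅ Z^19, C_2 ≅ Z^8.

Boundary ∂_1: C_1 → C_0 maps an edge to its endpoints' difference, ∂[p,q] = q − p.
As a 10×19 matrix over Z this has rank 9, with invariant factors (1,1,1,1,1,1,1,1,1).

∂_2: C_2 → C_1 acts by ∂[p,q,r] = [q,r] − [p,r] + [p,q]. For instance
  ∂[v_0,v_3,v_9] = [v_3,v_9] − [v_0,v_9] + [v_0,v_3],
  ∂[v_6,v_7,v_8] = [v_7,v_8] − [v_6,v_8] + [v_6,v_7].
This gives a 19×8 integer matrix of rank 8; reducing to Smith normal form yields diagonal entries (1,1,1,1,1,1,1,1).

Computing H_k = (kernel of ∂_k) / (image of ∂_{k+1}):

  H_0: rank C_0 − rank ∂_1 = 10 − 9 = 1, and the invariant factors of ∂_1 are all 1, so H_0 ≅ Z.
  H_1: rank ker ∂_1 − rank ∂_2 = (19 − 9) − 8 = 2, and the invariant factors of ∂_2 are all 1, so H_1 ≅ Z^2.
  H_2: rank ker ∂_2 − rank ∂_3 = (8 − 8) − 0 = 0, and there is no ∂_3, so H_2 ≅ 0.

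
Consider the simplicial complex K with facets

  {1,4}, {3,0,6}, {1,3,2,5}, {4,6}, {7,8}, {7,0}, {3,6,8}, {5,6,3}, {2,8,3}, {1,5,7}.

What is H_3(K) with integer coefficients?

H_3 ≅ 0.

Fix the vertex order 0 < 1 < 2 < 3 < 4 < 5 < 6 < 7 < 8 and write every simplex with vertices in increasing order. Then dim K = 3 and the simplices of K are:

  0-simplices (9): [0], [1], [2], [3], [4], [5], [6], [7], [8]
  1-simplices (19): [0,3], [0,6], [0,7], [1,2], [1,3], [1,4], [1,5], [1,7], [2,3], [2,5], [2,8], [3,5], [3,6], [3,8], [4,6], [5,6], [5,7], [6,8], [7,8]
  2-simplices (9): [0,3,6], [1,2,3], [1,2,5], [1,3,5], [1,5,7], [2,3,5], [2,3,8], [3,5,6], [3,6,8]
  3-simplices (1): [1,2,3,5]

so the chain groups are C_0 ≅ Z^9, C_1 ≅ Z^19, C_2 ≅ Z^9, C_3 ≅ Z^1.

Boundary ∂_1: C_1 → C_0 is given by ∂[p,q] = [q] − [p]. For instance
  ∂[1,3] = [3] − [1].
This gives a 9×19 integer matrix of rank 8; reducing to Smith normal form yields diagonal entries (1,1,1,1,1,1,1,1).

∂_2: C_2 → C_1 maps a triangle to the signed sum of its edges. For instance
  ∂[2,3,8] = [3,8] − [2,8] + [2,3],
  ∂[2,3,5] = [3,5] − [2,5] + [2,3].
This gives a 19×9 integer matrix of rank 8; reducing to Smith normal form yields diagonal entries (1,1,1,1,1,1,1,1).

Boundary ∂_3: C_3 → C_2 sends each 3-simplex σ to the alternating sum Σ_i (−1)^i (σ with its i-th vertex removed). For instance
  ∂[1,2,3,5] = [2,3,5] − [1,3,5] + [1,2,5] − [1,2,3].
The resulting 9×1 matrix has rank 1, and its Smith normal form has invariant factors (1).

Now H_k = ker ∂_k / im ∂_{k+1}, so:

  H_3: rank ker ∂_3 − rank ∂_4 = (1 − 1) − 0 = 0, and there is no ∂_4, so H_3 = 0.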